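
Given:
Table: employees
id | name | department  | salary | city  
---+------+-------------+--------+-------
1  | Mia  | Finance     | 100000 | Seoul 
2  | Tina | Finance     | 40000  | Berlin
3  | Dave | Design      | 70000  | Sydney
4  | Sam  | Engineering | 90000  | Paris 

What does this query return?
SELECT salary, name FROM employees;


Projecting columns: salary, name

4 rows:
100000, Mia
40000, Tina
70000, Dave
90000, Sam


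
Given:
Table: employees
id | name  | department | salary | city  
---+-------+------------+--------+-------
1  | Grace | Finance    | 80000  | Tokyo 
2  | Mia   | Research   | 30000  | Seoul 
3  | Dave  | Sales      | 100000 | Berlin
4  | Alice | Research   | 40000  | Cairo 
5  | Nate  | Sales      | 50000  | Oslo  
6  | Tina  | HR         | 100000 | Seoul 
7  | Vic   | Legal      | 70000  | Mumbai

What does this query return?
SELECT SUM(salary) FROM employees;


SUM(salary) = 80000 + 30000 + 100000 + 40000 + 50000 + 100000 + 70000 = 470000

470000


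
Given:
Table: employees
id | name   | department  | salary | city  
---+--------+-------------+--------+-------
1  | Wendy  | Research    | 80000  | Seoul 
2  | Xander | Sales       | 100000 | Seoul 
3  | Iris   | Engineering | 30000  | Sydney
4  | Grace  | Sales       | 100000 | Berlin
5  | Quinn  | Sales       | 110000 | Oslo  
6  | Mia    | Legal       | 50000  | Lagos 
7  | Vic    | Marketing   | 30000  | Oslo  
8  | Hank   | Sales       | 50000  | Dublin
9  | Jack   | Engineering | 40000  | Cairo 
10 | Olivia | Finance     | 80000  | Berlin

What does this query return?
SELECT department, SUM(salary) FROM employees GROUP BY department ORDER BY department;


Summing salary within each department:
  Engineering: 30000 + 40000 = 70000
  Finance: 80000 = 80000
  Legal: 50000 = 50000
  Marketing: 30000 = 30000
  Research: 80000 = 80000
  Sales: 100000 + 100000 + 110000 + 50000 = 360000


6 groups:
Engineering, 70000
Finance, 80000
Legal, 50000
Marketing, 30000
Research, 80000
Sales, 360000


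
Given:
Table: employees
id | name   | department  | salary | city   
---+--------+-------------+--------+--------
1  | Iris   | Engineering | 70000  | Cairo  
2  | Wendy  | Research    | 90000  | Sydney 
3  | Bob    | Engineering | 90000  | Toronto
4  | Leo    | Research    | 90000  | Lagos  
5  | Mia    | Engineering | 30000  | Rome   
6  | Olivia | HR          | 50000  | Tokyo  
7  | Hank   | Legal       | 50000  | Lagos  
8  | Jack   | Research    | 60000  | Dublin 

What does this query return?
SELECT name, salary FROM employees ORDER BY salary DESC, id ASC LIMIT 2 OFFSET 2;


Sort by salary DESC (id ASC tiebreak), then skip 2 and take 2
Rows 3 through 4

2 rows:
Leo, 90000
Iris, 70000


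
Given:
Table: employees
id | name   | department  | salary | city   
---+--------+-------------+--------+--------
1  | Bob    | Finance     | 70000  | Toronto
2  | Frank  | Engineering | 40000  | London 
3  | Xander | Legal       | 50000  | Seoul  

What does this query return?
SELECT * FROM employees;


SELECT * returns all 3 rows with all columns

3 rows:
1, Bob, Finance, 70000, Toronto
2, Frank, Engineering, 40000, London
3, Xander, Legal, 50000, Seoul


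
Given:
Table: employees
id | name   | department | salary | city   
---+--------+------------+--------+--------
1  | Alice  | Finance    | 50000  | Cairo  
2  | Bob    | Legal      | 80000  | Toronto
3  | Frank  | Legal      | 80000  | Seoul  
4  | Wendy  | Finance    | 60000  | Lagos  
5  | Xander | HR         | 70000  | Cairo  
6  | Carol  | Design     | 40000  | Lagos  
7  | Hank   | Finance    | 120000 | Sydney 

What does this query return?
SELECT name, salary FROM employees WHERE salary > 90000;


Filtering: salary > 90000
Matching: 1 rows

1 rows:
Hank, 120000


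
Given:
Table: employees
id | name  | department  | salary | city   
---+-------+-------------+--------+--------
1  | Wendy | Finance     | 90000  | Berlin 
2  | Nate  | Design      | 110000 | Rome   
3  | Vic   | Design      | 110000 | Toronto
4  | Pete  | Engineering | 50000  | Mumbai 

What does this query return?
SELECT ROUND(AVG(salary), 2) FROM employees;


SUM(salary) = 360000
COUNT = 4
ROUND(AVG, 2) = ROUND(360000 / 4, 2) = 90000.0

90000.0


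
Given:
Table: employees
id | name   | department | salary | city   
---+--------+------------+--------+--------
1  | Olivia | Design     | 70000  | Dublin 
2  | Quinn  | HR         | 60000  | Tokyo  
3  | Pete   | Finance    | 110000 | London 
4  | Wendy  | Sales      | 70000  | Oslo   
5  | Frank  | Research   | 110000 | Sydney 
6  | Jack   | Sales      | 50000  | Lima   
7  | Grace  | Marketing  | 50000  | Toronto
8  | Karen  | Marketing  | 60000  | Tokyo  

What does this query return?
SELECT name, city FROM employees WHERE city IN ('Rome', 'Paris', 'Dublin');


Filtering: city IN ('Rome', 'Paris', 'Dublin')
Matching: 1 rows

1 rows:
Olivia, Dublin


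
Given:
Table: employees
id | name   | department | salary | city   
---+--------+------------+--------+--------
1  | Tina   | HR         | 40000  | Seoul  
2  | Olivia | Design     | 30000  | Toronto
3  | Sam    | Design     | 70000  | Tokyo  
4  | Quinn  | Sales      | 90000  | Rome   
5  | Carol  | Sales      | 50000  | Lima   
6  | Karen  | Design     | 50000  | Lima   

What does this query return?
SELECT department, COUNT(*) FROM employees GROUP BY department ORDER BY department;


Assigning each row to its department group:
  Tina -> HR
  Olivia -> Design
  Sam -> Design
  Quinn -> Sales
  Carol -> Sales
  Karen -> Design


3 groups:
Design, 3
HR, 1
Sales, 2


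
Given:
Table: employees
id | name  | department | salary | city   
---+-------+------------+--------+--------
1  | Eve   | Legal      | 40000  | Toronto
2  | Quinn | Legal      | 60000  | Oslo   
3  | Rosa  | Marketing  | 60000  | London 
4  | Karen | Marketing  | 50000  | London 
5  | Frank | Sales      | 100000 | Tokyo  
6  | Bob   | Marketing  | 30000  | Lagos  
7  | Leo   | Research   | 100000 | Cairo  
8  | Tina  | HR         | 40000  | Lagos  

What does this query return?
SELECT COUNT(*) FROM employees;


COUNT(*) counts all rows

8


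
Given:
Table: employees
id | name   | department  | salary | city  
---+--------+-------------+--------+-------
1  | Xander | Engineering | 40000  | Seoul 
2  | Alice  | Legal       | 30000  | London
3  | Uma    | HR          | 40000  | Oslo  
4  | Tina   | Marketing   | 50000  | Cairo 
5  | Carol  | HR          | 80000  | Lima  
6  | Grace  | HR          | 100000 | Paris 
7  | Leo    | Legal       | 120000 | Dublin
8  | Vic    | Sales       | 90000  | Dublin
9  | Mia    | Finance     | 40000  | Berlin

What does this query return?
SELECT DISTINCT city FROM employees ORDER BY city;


All 'city' values (row order): Seoul, London, Oslo, Cairo, Lima, Paris, Dublin, Dublin, Berlin
Removing duplicates leaves 8 unique value(s).

8 values:
Berlin
Cairo
Dublin
Lima
London
Oslo
Paris
Seoul


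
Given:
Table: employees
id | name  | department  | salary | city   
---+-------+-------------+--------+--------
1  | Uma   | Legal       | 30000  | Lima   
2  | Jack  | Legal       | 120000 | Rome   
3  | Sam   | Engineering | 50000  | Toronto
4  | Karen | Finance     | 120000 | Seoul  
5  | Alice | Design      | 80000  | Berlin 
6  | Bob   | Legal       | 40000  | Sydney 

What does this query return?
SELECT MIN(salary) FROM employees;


Salaries: 30000, 120000, 50000, 120000, 80000, 40000
MIN = 30000

30000


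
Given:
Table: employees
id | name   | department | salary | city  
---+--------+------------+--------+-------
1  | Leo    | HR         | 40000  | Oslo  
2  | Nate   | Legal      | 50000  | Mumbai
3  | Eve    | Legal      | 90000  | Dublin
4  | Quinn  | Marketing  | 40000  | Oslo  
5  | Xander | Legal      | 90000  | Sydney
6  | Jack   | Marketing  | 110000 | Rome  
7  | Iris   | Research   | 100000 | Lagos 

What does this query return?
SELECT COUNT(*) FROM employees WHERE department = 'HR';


Counting rows where department = 'HR'
  Leo -> MATCH


1


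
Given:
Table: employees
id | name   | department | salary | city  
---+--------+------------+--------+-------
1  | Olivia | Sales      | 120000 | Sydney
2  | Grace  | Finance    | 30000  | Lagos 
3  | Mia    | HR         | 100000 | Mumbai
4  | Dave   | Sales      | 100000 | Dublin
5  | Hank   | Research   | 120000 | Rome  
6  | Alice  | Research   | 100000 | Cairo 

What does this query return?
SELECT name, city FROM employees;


Projecting columns: name, city

6 rows:
Olivia, Sydney
Grace, Lagos
Mia, Mumbai
Dave, Dublin
Hank, Rome
Alice, Cairo


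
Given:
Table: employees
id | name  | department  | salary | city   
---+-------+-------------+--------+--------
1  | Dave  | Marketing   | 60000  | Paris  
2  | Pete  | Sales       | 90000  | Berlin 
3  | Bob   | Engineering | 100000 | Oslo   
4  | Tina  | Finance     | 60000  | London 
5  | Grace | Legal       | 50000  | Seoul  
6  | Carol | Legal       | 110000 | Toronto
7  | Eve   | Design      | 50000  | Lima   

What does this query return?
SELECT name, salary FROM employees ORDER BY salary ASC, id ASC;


Sorting by salary ASC, then id ASC for ties

7 rows:
Grace, 50000
Eve, 50000
Dave, 60000
Tina, 60000
Pete, 90000
Bob, 100000
Carol, 110000


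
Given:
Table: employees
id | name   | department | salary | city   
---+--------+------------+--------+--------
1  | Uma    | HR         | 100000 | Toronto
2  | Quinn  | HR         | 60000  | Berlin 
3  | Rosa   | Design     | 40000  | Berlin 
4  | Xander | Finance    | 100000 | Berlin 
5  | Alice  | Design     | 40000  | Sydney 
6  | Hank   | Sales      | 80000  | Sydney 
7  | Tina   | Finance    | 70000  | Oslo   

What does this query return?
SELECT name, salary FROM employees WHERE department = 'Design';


Filtering: department = 'Design'
Matching rows: 2

2 rows:
Rosa, 40000
Alice, 40000


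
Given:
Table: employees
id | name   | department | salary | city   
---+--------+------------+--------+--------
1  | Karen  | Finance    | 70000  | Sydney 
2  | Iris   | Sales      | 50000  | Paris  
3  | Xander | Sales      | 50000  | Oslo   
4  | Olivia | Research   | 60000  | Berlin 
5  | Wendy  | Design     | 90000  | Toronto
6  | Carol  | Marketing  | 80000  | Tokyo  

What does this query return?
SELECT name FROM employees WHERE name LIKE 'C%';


LIKE 'C%' matches names starting with 'C'
Matching: 1

1 rows:
Carol


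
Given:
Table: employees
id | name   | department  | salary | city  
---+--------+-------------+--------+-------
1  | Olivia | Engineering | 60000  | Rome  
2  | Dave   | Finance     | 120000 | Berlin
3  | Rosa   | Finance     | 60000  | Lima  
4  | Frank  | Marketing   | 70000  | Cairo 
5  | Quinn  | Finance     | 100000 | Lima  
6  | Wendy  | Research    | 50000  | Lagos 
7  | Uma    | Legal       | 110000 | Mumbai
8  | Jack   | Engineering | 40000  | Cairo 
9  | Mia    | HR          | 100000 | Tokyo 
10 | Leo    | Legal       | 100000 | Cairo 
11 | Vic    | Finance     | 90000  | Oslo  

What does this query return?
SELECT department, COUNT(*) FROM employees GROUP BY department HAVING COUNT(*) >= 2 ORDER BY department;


Groups with count >= 2:
  Engineering: 2 -> PASS
  Finance: 4 -> PASS
  Legal: 2 -> PASS
  HR: 1 -> filtered out
  Marketing: 1 -> filtered out
  Research: 1 -> filtered out


3 groups:
Engineering, 2
Finance, 4
Legal, 2


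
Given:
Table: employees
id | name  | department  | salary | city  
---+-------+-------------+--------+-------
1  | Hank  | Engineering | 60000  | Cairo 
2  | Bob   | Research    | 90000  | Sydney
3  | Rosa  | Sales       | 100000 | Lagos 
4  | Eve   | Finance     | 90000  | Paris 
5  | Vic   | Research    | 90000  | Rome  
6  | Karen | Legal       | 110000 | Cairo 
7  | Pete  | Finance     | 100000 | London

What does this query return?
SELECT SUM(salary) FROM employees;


SUM(salary) = 60000 + 90000 + 100000 + 90000 + 90000 + 110000 + 100000 = 640000

640000


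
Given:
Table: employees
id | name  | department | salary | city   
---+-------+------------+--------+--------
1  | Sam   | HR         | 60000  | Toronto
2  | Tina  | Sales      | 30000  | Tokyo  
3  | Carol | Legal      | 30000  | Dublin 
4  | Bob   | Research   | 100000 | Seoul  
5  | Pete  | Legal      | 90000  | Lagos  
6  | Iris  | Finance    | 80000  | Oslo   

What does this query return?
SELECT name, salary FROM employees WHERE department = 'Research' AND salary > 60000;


Filtering: department = 'Research' AND salary > 60000
Matching: 1 rows

1 rows:
Bob, 100000


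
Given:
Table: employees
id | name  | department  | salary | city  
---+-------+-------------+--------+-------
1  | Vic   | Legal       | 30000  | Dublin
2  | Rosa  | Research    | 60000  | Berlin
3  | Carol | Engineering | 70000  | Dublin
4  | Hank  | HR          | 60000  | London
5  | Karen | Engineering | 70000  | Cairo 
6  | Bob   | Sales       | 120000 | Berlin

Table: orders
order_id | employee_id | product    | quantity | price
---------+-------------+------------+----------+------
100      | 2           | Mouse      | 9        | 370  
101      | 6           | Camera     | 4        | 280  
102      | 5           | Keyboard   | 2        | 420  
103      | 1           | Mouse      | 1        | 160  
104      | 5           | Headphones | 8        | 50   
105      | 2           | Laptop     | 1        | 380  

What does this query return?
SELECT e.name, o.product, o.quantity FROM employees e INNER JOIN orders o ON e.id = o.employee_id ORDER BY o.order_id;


Joining employees.id = orders.employee_id:
  employee Rosa (id=2) -> order Mouse
  employee Bob (id=6) -> order Camera
  employee Karen (id=5) -> order Keyboard
  employee Vic (id=1) -> order Mouse
  employee Karen (id=5) -> order Headphones
  employee Rosa (id=2) -> order Laptop


6 rows:
Rosa, Mouse, 9
Bob, Camera, 4
Karen, Keyboard, 2
Vic, Mouse, 1
Karen, Headphones, 8
Rosa, Laptop, 1


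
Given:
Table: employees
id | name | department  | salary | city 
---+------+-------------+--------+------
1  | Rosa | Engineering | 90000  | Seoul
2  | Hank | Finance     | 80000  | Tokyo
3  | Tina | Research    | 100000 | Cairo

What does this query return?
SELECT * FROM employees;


SELECT * returns all 3 rows with all columns

3 rows:
1, Rosa, Engineering, 90000, Seoul
2, Hank, Finance, 80000, Tokyo
3, Tina, Research, 100000, Cairo


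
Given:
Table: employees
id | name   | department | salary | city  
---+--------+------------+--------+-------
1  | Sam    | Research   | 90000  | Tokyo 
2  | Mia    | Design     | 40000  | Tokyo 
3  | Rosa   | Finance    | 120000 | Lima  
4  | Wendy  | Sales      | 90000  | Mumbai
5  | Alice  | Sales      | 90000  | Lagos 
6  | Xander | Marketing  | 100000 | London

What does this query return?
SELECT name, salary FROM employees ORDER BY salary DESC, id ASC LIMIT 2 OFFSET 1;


Sort by salary DESC (id ASC tiebreak), then skip 1 and take 2
Rows 2 through 3

2 rows:
Xander, 100000
Sam, 90000


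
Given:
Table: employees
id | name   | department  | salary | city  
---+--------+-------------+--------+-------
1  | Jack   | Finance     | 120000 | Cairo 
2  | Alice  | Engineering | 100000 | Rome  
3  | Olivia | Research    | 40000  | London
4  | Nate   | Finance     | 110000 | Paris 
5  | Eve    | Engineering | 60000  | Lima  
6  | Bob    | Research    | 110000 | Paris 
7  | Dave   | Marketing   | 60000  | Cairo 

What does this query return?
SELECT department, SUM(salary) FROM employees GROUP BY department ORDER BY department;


Summing salary within each department:
  Engineering: 100000 + 60000 = 160000
  Finance: 120000 + 110000 = 230000
  Marketing: 60000 = 60000
  Research: 40000 + 110000 = 150000


4 groups:
Engineering, 160000
Finance, 230000
Marketing, 60000
Research, 150000


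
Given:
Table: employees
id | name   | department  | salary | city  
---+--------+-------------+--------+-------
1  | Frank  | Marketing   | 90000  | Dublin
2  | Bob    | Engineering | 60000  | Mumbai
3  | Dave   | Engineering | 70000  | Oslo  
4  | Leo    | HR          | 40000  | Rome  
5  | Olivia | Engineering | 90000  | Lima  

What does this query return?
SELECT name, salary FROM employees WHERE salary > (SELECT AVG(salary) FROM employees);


Subquery: AVG(salary) = 70000.0
Filtering: salary > 70000.0
  Frank (90000) -> MATCH
  Olivia (90000) -> MATCH


2 rows:
Frank, 90000
Olivia, 90000


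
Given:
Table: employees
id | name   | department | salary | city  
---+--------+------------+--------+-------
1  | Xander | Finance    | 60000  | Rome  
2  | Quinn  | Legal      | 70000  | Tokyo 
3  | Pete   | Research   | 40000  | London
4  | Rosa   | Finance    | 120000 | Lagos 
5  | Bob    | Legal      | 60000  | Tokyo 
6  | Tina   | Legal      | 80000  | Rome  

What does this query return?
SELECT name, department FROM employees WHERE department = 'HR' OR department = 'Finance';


Filtering: department = 'HR' OR 'Finance'
Matching: 2 rows

2 rows:
Xander, Finance
Rosa, Finance


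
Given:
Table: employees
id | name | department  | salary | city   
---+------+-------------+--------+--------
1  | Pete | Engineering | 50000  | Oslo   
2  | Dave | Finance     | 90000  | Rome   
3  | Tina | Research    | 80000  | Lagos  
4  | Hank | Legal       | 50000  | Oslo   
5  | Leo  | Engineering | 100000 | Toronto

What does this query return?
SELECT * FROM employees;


SELECT * returns all 5 rows with all columns

5 rows:
1, Pete, Engineering, 50000, Oslo
2, Dave, Finance, 90000, Rome
3, Tina, Research, 80000, Lagos
4, Hank, Legal, 50000, Oslo
5, Leo, Engineering, 100000, Toronto


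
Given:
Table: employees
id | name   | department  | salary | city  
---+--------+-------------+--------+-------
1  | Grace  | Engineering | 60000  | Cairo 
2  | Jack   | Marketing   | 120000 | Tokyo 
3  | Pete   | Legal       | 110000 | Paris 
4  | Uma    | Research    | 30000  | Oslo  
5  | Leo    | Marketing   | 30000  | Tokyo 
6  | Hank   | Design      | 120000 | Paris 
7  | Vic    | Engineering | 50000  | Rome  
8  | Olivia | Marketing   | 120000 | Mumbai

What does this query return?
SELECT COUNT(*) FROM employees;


COUNT(*) counts all rows

8


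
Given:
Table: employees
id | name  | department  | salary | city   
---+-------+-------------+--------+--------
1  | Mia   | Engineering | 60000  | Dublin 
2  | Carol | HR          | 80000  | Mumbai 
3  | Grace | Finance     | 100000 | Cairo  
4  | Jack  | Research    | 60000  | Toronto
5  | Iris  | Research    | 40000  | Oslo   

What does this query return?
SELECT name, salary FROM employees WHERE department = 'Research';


Filtering: department = 'Research'
Matching rows: 2

2 rows:
Jack, 60000
Iris, 40000


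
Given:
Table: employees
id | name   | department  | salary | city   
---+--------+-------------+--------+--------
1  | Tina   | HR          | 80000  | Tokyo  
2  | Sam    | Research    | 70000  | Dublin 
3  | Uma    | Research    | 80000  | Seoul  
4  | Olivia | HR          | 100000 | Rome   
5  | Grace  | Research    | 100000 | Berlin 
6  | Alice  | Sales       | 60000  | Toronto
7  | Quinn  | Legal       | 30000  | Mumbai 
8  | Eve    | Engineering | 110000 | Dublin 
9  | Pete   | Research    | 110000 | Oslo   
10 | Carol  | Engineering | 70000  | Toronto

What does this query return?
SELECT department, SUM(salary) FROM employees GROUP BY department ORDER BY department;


Summing salary within each department:
  Engineering: 110000 + 70000 = 180000
  HR: 80000 + 100000 = 180000
  Legal: 30000 = 30000
  Research: 70000 + 80000 + 100000 + 110000 = 360000
  Sales: 60000 = 60000


5 groups:
Engineering, 180000
HR, 180000
Legal, 30000
Research, 360000
Sales, 60000


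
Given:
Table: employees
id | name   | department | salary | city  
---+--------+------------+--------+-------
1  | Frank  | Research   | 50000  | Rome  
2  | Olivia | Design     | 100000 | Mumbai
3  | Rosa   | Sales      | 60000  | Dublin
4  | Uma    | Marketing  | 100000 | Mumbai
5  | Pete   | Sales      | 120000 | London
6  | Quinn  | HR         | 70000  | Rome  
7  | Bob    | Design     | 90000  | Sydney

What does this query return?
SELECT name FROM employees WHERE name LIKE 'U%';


LIKE 'U%' matches names starting with 'U'
Matching: 1

1 rows:
Uma


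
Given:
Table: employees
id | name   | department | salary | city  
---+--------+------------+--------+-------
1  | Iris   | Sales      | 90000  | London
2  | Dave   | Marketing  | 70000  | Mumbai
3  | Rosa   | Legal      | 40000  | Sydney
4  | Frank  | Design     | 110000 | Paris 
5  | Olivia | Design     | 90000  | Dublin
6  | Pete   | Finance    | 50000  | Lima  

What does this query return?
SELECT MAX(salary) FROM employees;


Salaries: 90000, 70000, 40000, 110000, 90000, 50000
MAX = 110000

110000


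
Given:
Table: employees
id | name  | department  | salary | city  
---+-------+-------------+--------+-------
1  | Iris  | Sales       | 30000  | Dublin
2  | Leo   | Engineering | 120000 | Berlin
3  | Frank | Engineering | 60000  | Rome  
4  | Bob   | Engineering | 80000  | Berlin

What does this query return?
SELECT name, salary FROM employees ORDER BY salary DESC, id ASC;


Sorting by salary DESC, then id ASC for ties

4 rows:
Leo, 120000
Bob, 80000
Frank, 60000
Iris, 30000


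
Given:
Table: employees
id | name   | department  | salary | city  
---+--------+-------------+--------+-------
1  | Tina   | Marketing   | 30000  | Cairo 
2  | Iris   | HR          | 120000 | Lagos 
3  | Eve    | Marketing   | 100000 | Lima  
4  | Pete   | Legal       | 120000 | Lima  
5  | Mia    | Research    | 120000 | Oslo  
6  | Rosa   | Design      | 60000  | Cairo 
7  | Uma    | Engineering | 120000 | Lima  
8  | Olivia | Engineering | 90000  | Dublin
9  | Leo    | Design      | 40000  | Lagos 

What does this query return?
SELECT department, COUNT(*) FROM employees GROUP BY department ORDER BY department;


Assigning each row to its department group:
  Tina -> Marketing
  Iris -> HR
  Eve -> Marketing
  Pete -> Legal
  Mia -> Research
  Rosa -> Design
  Uma -> Engineering
  Olivia -> Engineering
  Leo -> Design


6 groups:
Design, 2
Engineering, 2
HR, 1
Legal, 1
Marketing, 2
Research, 1


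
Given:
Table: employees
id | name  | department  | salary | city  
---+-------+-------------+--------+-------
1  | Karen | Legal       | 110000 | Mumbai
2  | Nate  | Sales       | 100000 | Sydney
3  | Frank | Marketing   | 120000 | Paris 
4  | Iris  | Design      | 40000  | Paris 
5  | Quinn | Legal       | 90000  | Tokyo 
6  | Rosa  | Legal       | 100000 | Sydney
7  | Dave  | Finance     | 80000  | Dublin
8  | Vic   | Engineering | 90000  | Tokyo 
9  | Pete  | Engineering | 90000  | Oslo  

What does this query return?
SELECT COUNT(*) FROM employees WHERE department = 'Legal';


Counting rows where department = 'Legal'
  Karen -> MATCH
  Quinn -> MATCH
  Rosa -> MATCH


3


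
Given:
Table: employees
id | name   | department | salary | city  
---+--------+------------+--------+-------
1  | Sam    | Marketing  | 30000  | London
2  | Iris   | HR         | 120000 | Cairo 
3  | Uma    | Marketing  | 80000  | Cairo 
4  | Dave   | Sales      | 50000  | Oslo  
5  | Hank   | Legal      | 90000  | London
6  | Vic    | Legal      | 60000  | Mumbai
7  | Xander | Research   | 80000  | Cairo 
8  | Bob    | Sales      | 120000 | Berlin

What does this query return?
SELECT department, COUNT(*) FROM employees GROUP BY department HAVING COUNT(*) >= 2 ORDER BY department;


Groups with count >= 2:
  Legal: 2 -> PASS
  Marketing: 2 -> PASS
  Sales: 2 -> PASS
  HR: 1 -> filtered out
  Research: 1 -> filtered out


3 groups:
Legal, 2
Marketing, 2
Sales, 2


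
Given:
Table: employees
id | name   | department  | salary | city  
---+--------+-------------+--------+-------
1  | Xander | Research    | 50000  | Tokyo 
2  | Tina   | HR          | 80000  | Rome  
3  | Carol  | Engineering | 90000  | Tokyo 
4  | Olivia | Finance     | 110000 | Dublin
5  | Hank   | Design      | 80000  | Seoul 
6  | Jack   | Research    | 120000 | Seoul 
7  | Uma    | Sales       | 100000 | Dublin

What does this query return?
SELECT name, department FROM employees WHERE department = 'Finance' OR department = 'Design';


Filtering: department = 'Finance' OR 'Design'
Matching: 2 rows

2 rows:
Olivia, Finance
Hank, Design


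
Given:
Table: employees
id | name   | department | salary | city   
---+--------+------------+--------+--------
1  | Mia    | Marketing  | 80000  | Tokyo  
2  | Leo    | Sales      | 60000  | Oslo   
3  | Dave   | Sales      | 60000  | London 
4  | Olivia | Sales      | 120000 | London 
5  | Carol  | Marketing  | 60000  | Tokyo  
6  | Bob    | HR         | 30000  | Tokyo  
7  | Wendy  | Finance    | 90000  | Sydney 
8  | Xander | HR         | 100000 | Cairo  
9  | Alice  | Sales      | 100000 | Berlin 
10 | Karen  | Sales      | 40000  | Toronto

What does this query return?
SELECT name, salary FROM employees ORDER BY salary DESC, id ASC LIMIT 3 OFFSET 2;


Sort by salary DESC (id ASC tiebreak), then skip 2 and take 3
Rows 3 through 5

3 rows:
Alice, 100000
Wendy, 90000
Mia, 80000


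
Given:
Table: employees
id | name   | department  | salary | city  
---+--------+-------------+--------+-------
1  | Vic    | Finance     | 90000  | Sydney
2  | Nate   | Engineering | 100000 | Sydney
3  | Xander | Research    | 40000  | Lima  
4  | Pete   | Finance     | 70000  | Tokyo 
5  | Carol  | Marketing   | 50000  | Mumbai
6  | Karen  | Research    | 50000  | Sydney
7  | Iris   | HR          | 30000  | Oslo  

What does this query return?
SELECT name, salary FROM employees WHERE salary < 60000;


Filtering: salary < 60000
Matching: 4 rows

4 rows:
Xander, 40000
Carol, 50000
Karen, 50000
Iris, 30000


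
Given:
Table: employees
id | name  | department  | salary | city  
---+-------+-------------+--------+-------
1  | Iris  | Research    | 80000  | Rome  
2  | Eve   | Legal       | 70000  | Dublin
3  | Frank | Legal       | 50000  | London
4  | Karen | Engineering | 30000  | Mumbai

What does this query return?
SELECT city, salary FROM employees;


Projecting columns: city, salary

4 rows:
Rome, 80000
Dublin, 70000
London, 50000
Mumbai, 30000


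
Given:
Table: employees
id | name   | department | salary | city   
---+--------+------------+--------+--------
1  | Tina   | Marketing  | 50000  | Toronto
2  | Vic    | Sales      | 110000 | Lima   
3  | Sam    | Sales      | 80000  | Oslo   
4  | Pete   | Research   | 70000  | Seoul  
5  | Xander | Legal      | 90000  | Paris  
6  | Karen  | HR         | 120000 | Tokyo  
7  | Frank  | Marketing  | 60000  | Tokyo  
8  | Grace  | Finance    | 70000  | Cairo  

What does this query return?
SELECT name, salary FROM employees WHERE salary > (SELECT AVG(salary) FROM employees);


Subquery: AVG(salary) = 81250.0
Filtering: salary > 81250.0
  Vic (110000) -> MATCH
  Xander (90000) -> MATCH
  Karen (120000) -> MATCH


3 rows:
Vic, 110000
Xander, 90000
Karen, 120000


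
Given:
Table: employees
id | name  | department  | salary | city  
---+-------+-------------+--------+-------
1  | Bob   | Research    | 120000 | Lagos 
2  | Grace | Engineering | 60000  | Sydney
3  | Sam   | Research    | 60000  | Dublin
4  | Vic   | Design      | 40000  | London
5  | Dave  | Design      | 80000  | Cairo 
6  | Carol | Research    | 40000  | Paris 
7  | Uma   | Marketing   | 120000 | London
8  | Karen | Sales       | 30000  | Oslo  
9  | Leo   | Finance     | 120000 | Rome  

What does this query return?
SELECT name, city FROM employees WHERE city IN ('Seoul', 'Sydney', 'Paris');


Filtering: city IN ('Seoul', 'Sydney', 'Paris')
Matching: 2 rows

2 rows:
Grace, Sydney
Carol, Paris


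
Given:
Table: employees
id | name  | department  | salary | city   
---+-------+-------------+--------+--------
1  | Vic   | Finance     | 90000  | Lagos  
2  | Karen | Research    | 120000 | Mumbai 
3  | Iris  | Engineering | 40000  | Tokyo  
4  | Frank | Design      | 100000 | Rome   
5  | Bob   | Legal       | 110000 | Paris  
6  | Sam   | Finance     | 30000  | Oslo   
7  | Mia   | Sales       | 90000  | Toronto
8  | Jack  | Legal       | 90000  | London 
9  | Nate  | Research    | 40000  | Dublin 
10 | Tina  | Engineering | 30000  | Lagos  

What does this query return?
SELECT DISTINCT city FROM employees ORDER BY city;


All 'city' values (row order): Lagos, Mumbai, Tokyo, Rome, Paris, Oslo, Toronto, London, Dublin, Lagos
Removing duplicates leaves 9 unique value(s).

9 values:
Dublin
Lagos
London
Mumbai
Oslo
Paris
Rome
Tokyo
Toronto


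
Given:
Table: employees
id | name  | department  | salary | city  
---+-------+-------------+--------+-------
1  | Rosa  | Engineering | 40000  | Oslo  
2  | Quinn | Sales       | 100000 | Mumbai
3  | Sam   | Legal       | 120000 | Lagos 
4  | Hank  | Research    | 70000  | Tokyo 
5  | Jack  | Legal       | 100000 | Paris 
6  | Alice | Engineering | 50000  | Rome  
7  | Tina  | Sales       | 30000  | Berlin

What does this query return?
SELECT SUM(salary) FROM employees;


SUM(salary) = 40000 + 100000 + 120000 + 70000 + 100000 + 50000 + 30000 = 510000

510000


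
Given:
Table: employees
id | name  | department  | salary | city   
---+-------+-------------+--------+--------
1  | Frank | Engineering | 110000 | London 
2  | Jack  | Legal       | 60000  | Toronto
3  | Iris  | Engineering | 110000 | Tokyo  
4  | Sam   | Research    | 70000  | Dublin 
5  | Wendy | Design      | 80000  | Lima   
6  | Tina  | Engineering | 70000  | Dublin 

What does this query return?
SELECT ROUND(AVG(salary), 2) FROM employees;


SUM(salary) = 500000
COUNT = 6
ROUND(AVG, 2) = ROUND(500000 / 6, 2) = 83333.33

83333.33


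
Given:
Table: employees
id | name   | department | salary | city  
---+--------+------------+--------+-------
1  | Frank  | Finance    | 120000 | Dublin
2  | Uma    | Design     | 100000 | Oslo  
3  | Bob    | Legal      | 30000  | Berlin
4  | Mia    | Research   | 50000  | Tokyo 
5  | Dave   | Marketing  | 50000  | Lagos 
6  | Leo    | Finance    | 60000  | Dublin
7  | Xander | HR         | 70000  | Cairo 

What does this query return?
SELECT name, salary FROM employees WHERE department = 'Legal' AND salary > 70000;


Filtering: department = 'Legal' AND salary > 70000
Matching: 0 rows

Empty result set (0 rows)


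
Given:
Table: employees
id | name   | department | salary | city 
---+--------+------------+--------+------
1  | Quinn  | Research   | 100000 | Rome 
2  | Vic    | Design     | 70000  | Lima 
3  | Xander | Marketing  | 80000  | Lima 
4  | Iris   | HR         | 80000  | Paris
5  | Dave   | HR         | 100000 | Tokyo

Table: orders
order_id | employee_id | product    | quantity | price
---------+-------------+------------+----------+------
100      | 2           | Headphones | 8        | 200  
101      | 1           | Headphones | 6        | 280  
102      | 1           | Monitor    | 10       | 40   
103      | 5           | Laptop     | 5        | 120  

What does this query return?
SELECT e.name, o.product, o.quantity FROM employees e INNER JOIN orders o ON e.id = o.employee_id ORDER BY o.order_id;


Joining employees.id = orders.employee_id:
  employee Vic (id=2) -> order Headphones
  employee Quinn (id=1) -> order Headphones
  employee Quinn (id=1) -> order Monitor
  employee Dave (id=5) -> order Laptop


4 rows:
Vic, Headphones, 8
Quinn, Headphones, 6
Quinn, Monitor, 10
Dave, Laptop, 5


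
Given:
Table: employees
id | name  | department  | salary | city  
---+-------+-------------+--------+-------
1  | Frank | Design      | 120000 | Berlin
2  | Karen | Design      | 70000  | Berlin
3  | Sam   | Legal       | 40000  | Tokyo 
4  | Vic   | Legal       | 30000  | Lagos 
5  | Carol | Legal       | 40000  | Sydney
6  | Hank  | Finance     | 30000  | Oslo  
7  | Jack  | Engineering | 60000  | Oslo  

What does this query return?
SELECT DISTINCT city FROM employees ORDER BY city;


All 'city' values (row order): Berlin, Berlin, Tokyo, Lagos, Sydney, Oslo, Oslo
Removing duplicates leaves 5 unique value(s).

5 values:
Berlin
Lagos
Oslo
Sydney
Tokyo


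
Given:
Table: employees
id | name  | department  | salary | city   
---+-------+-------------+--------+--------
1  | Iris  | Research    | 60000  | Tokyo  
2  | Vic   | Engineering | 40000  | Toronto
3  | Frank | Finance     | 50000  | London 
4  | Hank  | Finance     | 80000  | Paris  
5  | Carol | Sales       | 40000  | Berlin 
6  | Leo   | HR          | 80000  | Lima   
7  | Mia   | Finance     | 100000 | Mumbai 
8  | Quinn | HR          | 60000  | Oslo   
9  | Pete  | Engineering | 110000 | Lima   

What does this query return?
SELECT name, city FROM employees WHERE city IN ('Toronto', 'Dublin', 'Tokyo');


Filtering: city IN ('Toronto', 'Dublin', 'Tokyo')
Matching: 2 rows

2 rows:
Iris, Tokyo
Vic, Toronto


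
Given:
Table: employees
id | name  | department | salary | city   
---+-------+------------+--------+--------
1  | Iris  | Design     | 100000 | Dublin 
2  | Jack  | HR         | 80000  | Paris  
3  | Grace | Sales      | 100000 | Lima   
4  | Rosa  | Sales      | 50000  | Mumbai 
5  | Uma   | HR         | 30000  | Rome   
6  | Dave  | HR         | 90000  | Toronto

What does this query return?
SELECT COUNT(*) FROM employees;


COUNT(*) counts all rows

6


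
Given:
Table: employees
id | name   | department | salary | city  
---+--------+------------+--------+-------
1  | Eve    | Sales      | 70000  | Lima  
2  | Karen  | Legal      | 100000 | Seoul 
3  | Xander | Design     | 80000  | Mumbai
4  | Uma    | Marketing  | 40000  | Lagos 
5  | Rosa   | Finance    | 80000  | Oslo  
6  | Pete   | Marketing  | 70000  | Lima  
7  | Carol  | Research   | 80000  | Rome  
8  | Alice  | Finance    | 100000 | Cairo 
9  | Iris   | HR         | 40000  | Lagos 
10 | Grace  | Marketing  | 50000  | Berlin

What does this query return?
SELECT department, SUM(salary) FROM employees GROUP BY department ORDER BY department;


Summing salary within each department:
  Design: 80000 = 80000
  Finance: 80000 + 100000 = 180000
  HR: 40000 = 40000
  Legal: 100000 = 100000
  Marketing: 40000 + 70000 + 50000 = 160000
  Research: 80000 = 80000
  Sales: 70000 = 70000


7 groups:
Design, 80000
Finance, 180000
HR, 40000
Legal, 100000
Marketing, 160000
Research, 80000
Sales, 70000


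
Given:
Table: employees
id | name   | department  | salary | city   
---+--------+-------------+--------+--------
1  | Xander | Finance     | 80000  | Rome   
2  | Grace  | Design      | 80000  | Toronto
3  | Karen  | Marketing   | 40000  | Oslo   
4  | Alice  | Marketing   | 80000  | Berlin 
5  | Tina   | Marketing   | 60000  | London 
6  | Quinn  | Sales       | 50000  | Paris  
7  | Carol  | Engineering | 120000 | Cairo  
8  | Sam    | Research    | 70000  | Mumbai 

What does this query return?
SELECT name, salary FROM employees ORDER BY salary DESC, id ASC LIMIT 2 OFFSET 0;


Sort by salary DESC (id ASC tiebreak), then skip 0 and take 2
Rows 1 through 2

2 rows:
Carol, 120000
Xander, 80000


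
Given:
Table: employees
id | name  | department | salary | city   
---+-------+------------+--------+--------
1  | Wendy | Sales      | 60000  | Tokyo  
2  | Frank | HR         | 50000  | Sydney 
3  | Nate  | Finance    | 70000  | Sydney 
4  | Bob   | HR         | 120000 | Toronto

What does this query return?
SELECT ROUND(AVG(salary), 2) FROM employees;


SUM(salary) = 300000
COUNT = 4
ROUND(AVG, 2) = ROUND(300000 / 4, 2) = 75000.0

75000.0


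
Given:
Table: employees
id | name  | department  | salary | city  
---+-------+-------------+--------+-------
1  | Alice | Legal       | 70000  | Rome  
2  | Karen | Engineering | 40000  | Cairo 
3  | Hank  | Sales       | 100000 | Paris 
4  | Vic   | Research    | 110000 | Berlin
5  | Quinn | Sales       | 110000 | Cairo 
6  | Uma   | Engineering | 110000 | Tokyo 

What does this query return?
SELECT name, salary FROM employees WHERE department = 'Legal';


Filtering: department = 'Legal'
Matching rows: 1

1 rows:
Alice, 70000


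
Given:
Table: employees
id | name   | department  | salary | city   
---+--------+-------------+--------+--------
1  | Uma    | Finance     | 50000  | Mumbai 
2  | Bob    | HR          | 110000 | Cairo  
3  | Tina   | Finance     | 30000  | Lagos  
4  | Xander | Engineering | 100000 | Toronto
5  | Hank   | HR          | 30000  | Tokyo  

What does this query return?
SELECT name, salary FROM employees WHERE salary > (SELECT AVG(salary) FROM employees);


Subquery: AVG(salary) = 64000.0
Filtering: salary > 64000.0
  Bob (110000) -> MATCH
  Xander (100000) -> MATCH


2 rows:
Bob, 110000
Xander, 100000


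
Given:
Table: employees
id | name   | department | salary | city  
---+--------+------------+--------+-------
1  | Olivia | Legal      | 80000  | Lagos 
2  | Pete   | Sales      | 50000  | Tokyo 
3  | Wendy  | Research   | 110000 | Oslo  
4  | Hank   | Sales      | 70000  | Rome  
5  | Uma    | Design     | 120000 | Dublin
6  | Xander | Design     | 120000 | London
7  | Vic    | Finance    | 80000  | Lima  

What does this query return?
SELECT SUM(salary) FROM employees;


SUM(salary) = 80000 + 50000 + 110000 + 70000 + 120000 + 120000 + 80000 = 630000

630000


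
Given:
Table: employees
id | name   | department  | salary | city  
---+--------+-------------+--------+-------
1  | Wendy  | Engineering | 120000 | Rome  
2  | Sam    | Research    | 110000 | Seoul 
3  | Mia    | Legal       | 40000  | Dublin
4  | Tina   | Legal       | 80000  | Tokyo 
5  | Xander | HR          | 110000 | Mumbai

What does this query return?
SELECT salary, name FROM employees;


Projecting columns: salary, name

5 rows:
120000, Wendy
110000, Sam
40000, Mia
80000, Tina
110000, Xander


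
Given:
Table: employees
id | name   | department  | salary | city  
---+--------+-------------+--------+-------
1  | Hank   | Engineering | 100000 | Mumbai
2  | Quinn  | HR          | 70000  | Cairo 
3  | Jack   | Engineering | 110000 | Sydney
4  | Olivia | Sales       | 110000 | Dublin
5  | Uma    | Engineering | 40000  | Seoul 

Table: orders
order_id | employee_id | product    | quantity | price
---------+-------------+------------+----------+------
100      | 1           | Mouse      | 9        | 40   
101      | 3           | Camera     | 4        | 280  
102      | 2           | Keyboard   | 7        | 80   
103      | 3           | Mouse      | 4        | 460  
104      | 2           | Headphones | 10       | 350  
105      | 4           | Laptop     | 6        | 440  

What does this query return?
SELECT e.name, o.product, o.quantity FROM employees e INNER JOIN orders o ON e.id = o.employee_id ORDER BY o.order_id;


Joining employees.id = orders.employee_id:
  employee Hank (id=1) -> order Mouse
  employee Jack (id=3) -> order Camera
  employee Quinn (id=2) -> order Keyboard
  employee Jack (id=3) -> order Mouse
  employee Quinn (id=2) -> order Headphones
  employee Olivia (id=4) -> order Laptop


6 rows:
Hank, Mouse, 9
Jack, Camera, 4
Quinn, Keyboard, 7
Jack, Mouse, 4
Quinn, Headphones, 10
Olivia, Laptop, 6


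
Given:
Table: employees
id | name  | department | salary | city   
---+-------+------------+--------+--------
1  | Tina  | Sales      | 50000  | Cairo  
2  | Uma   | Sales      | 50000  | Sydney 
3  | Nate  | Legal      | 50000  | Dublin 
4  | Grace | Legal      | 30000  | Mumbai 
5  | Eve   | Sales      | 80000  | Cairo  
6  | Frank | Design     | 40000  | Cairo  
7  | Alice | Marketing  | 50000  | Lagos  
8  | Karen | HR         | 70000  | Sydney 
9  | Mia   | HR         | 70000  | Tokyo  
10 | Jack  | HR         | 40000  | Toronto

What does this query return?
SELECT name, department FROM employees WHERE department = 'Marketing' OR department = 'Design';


Filtering: department = 'Marketing' OR 'Design'
Matching: 2 rows

2 rows:
Frank, Design
Alice, Marketing


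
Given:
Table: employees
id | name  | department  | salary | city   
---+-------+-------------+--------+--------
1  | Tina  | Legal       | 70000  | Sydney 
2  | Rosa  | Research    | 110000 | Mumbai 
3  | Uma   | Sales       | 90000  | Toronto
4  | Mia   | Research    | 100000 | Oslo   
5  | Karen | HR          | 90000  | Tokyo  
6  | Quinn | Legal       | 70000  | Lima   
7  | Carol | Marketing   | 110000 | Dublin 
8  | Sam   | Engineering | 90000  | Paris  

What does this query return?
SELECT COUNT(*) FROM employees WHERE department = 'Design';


Counting rows where department = 'Design'


0


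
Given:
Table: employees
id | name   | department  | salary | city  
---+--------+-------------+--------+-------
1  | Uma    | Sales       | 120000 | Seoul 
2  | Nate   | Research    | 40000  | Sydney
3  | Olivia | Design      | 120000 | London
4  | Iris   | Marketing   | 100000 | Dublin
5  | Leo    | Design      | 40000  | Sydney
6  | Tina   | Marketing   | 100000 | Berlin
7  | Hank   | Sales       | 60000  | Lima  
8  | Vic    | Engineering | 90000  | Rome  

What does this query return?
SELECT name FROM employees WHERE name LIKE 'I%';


LIKE 'I%' matches names starting with 'I'
Matching: 1

1 rows:
Iris
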